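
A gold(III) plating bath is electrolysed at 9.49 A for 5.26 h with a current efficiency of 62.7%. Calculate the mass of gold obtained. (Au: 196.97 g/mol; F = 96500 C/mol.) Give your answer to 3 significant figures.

76.7 g

Q = 9.49 × 18936 = 1.797×10^5 C
n(e⁻) = 1.797×10^5 / 96500 = 1.862 mol
Au³⁺ + 3e⁻ → Au, so theoretical m(Au) = 0.6207 × 196.97 = 122.3 g
Actual mass = 62.7% × 122.3 = 76.7 g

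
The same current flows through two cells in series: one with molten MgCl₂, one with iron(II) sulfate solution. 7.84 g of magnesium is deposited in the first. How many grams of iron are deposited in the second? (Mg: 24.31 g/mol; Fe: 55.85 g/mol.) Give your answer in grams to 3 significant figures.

18.0 g

n(Mg) = 7.84 / 24.31 = 0.3225 mol
Mg²⁺ + 2e⁻ → Mg, so n(e⁻) = 2 × 0.3225 = 0.6450 mol
The cells are in series, so the same charge (and hence the same n(e⁻) = 0.6450 mol) passes through both.
Fe²⁺ + 2e⁻ → Fe, so n(Fe) = 0.6450 / 2 = 0.3225 mol
m(Fe) = 0.3225 × 55.85 = 18.0 g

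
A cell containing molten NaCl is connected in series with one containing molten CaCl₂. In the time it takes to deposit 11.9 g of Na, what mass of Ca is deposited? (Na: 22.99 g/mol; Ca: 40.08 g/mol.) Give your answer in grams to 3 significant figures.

10.4 g

n(Na) = 11.9 / 22.99 = 0.5176 mol
Na⁺ + e⁻ → Na, so n(e⁻) = 0.5176 mol
Since the cells are in series, n(e⁻) in the Ca cell is also 0.5176 mol.
Ca²⁺ + 2e⁻ → Ca, so n(Ca) = 0.5176 / 2 = 0.2588 mol
m(Ca) = 0.2588 × 40.08 = 10.4 g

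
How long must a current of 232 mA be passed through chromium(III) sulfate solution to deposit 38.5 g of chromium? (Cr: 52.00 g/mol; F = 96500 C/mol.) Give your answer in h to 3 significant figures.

257 h

n(Cr) = 38.5 / 52.00 = 0.7404 mol
Cr³⁺ + 3e⁻ → Cr, so n(e⁻) = 3 × 0.7404 = 2.221 mol
Q = 2.221 × 96500 = 2.143×10^5 C
t = Q / I = 2.143×10^5 / 0.232 = 9.237×10^5 s = 257 h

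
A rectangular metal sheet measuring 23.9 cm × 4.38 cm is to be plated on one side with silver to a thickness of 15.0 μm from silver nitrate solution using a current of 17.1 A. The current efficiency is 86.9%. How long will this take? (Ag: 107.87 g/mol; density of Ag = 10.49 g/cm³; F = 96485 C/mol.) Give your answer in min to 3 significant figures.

1.65 min

Plated area = 23.9 × 4.38 = 104.7 cm²
Volume = 104.7 × 15.0×10⁻⁴ cm = 0.1571 cm³
m(Ag) = 0.1571 × 10.49 = 1.648 g
n(Ag) = 1.648 / 107.87 = 0.01528 mol; n(e⁻) = 0.01528 mol
Q = 0.01528 × 96485 / 0.869 = 1697 C
t = 1697 / 17.1 = 99.24 s = 1.65 min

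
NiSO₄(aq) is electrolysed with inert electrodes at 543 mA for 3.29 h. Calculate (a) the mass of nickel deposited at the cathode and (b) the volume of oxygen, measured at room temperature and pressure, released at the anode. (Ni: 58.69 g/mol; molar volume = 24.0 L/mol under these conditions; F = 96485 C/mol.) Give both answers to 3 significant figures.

1.96 g Ni; 0.400 L O₂

Q = 0.543 × 11844 = 6431 C; n(e⁻) = 6431 / 96485 = 0.06665 mol
Cathode: Ni²⁺ + 2e⁻ → Ni → n(Ni) = 0.06665/2 = 0.03333 mol → 1.96 g
Anode: 2H₂O → O₂ + 4H⁺ + 4e⁻ → n(O₂) = 0.06665/4 = 0.01666 mol → 0.400 L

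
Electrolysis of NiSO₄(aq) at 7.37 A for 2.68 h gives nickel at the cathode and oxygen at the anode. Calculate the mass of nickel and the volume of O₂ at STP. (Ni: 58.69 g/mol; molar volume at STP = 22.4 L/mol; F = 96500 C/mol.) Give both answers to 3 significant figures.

Q = 7.37 × 9648 = 71110 C; n(e⁻) = 71110 / 96500 = 0.7369 mol
Cathode: Ni²⁺ + 2e⁻ → Ni → n(Ni) = 0.7369/2 = 0.3685 mol → 21.6 g
Anode: 2H₂O → O₂ + 4H⁺ + 4e⁻ → n(O₂) = 0.7369/4 = 0.1842 mol → 4.13 L

21.6 g Ni; 4.13 L O₂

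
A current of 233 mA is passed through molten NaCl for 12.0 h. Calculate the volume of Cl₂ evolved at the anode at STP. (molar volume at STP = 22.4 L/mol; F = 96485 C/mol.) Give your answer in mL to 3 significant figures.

1170 mL

Q = 0.233 A × 43200 s = 10070 C
Moles of electrons = 10070 / 96485 = 0.1044 mol
2Cl⁻ → Cl₂ + 2e⁻, so n(Cl₂) = 0.1044 / 2 = 0.05220 mol
V = 0.05220 × 22.4 = 1.169 L
= 1170 mL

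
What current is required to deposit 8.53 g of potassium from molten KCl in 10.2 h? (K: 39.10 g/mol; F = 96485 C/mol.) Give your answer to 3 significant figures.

n(K) = 8.53 / 39.10 = 0.2182 mol
K⁺ + e⁻ → K, so n(e⁻) = 0.2182 mol
Q = 0.2182 × 96485 = 21050 C
I = Q / t = 21050 / 36720 s = 0.573 A

0.573 A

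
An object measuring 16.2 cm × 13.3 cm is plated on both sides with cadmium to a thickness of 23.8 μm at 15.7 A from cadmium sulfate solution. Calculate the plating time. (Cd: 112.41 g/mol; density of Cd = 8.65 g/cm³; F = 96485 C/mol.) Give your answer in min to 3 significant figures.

Plated area = 2 × 16.2 × 13.3 = 430.9 cm²
Volume = 430.9 × 23.8×10⁻⁴ cm = 1.026 cm³
m(Cd) = 1.026 × 8.65 = 8.875 g
n(Cd) = 8.875 / 112.41 = 0.07895 mol; n(e⁻) = 2 × 0.07895 = 0.1579 mol
Q = 0.1579 × 96485 = 15230 C
t = 15230 / 15.7 = 970.1 s = 16.2 min

16.2 min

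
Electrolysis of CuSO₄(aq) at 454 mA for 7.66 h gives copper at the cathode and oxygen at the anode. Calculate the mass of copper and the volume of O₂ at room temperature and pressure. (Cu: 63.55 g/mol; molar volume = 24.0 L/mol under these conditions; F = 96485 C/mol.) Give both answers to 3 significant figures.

4.12 g Cu; 0.779 L O₂

Q = 0.454 × 27576 = 12520 C; n(e⁻) = 12520 / 96485 = 0.1298 mol
Cathode: Cu²⁺ + 2e⁻ → Cu → n(Cu) = 0.1298/2 = 0.06490 mol → 4.12 g
Anode: 2H₂O → O₂ + 4H⁺ + 4e⁻ → n(O₂) = 0.1298/4 = 0.03245 mol → 0.779 L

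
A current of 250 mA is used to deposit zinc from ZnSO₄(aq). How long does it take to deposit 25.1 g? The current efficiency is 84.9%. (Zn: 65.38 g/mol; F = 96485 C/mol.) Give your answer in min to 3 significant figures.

5820 min

n(Zn) = 25.1 / 65.38 = 0.3839 mol
Zn²⁺ + 2e⁻ → Zn, so n(e⁻) = 2 × 0.3839 = 0.7678 mol
Q = 0.7678 × 96485 / 0.849 = 87260 C
t = Q / I = 87260 / 0.250 = 3.490×10^5 s = 5820 min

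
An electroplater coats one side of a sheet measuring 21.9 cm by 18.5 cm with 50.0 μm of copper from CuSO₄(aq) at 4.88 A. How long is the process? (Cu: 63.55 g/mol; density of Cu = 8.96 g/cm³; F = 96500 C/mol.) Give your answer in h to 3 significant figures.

Plated area = 21.9 × 18.5 = 405.2 cm²
Volume = 405.2 × 50.0×10⁻⁴ cm = 2.026 cm³
m(Cu) = 2.026 × 8.96 = 18.15 g
n(Cu) = 18.15 / 63.55 = 0.2856 mol; n(e⁻) = 2 × 0.2856 = 0.5712 mol
Q = 0.5712 × 96500 = 55120 C
t = 55120 / 4.88 = 11300 s = 3.14 h

3.14 h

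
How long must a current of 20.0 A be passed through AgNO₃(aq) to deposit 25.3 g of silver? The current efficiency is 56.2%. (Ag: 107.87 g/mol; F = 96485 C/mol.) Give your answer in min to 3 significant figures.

33.6 min

n(Ag) = 25.3 / 107.87 = 0.2345 mol
Ag⁺ + e⁻ → Ag, so n(e⁻) = 0.2345 mol
Q = 0.2345 × 96485 / 0.562 = 40260 C
t = Q / I = 40260 / 20.0 = 2013 s = 33.6 min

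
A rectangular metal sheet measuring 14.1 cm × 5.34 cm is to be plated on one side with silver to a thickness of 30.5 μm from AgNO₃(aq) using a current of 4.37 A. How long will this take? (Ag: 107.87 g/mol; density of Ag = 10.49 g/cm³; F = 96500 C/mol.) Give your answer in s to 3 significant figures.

Plated area = 14.1 × 5.34 = 75.29 cm²
Volume = 75.29 × 30.5×10⁻⁴ cm = 0.2296 cm³
m(Ag) = 0.2296 × 10.49 = 2.409 g
n(Ag) = 2.409 / 107.87 = 0.02233 mol; n(e⁻) = 0.02233 mol
Q = 0.02233 × 96500 = 2155 C
t = 2155 / 4.37 = 493.1 s

493 s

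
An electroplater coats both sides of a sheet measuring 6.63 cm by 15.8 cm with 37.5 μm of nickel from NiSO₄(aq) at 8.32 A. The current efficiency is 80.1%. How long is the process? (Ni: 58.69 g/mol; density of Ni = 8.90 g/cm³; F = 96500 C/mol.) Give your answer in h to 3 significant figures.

Plated area = 2 × 6.63 × 15.8 = 209.5 cm²
Volume = 209.5 × 37.5×10⁻⁴ cm = 0.7856 cm³
m(Ni) = 0.7856 × 8.90 = 6.992 g
n(Ni) = 6.992 / 58.69 = 0.1191 mol; n(e⁻) = 2 × 0.1191 = 0.2382 mol
Q = 0.2382 × 96500 / 0.801 = 28700 C
t = 28700 / 8.32 = 3450 s = 0.958 h

0.958 h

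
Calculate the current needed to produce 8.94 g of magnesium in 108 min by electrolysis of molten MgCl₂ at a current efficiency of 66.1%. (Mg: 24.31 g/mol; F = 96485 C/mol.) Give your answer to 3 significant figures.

16.6 A

n(Mg) = 8.94 / 24.31 = 0.3677 mol
Mg²⁺ + 2e⁻ → Mg, so n(e⁻) = 2 × 0.3677 = 0.7354 mol
Q = 0.7354 × 96485 / 0.661 = 1.073×10^5 C
I = Q / t = 1.073×10^5 / 6480 s = 16.6 A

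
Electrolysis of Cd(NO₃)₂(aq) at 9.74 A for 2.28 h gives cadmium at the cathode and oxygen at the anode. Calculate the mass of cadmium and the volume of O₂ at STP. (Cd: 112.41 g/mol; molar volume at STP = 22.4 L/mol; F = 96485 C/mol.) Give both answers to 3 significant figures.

Q = 9.74 × 8208 = 79950 C; n(e⁻) = 79950 / 96485 = 0.8286 mol
Cathode: Cd²⁺ + 2e⁻ → Cd → n(Cd) = 0.8286/2 = 0.4143 mol → 46.6 g
Anode: 2H₂O → O₂ + 4H⁺ + 4e⁻ → n(O₂) = 0.8286/4 = 0.2072 mol → 4.64 L

46.6 g Cd; 4.64 L O₂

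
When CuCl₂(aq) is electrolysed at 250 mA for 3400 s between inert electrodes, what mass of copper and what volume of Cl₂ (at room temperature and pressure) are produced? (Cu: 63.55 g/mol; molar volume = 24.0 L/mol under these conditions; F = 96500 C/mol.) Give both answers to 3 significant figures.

0.280 g Cu; 0.106 L Cl₂

Q = 0.250 × 3400 = 850.0 C; n(e⁻) = 850.0 / 96500 = 0.008808 mol
Cathode: Cu²⁺ + 2e⁻ → Cu → n(Cu) = 0.008808/2 = 0.004404 mol → 0.280 g
Anode: 2Cl⁻ → Cl₂ + 2e⁻ → n(Cl₂) = 0.008808/2 = 0.004404 mol → 0.106 L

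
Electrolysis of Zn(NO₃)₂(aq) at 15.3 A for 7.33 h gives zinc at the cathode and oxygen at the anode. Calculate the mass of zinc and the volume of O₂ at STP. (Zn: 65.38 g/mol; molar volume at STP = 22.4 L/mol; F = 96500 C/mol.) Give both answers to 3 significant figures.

Q = 15.3 × 26388 = 4.037×10^5 C; n(e⁻) = 4.037×10^5 / 96500 = 4.183 mol
Cathode: Zn²⁺ + 2e⁻ → Zn → n(Zn) = 4.183/2 = 2.092 mol → 137 g
Anode: 2H₂O → O₂ + 4H⁺ + 4e⁻ → n(O₂) = 4.183/4 = 1.046 mol → 23.4 L

137 g Zn; 23.4 L O₂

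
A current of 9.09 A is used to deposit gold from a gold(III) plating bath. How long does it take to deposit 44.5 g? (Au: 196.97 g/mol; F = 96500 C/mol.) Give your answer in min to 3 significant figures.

120 min

n(Au) = 44.5 / 196.97 = 0.2259 mol
Au³⁺ + 3e⁻ → Au, so n(e⁻) = 3 × 0.2259 = 0.6777 mol
Q = 0.6777 × 96500 = 65400 C
t = Q / I = 65400 / 9.09 = 7195 s = 120 min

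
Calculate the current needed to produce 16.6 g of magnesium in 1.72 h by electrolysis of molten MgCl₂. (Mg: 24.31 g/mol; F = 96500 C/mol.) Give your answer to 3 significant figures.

21.3 A

n(Mg) = 16.6 / 24.31 = 0.6828 mol
Mg²⁺ + 2e⁻ → Mg, so n(e⁻) = 2 × 0.6828 = 1.366 mol
Q = 1.366 × 96500 = 1.318×10^5 C
I = Q / t = 1.318×10^5 / 6192 s = 21.3 A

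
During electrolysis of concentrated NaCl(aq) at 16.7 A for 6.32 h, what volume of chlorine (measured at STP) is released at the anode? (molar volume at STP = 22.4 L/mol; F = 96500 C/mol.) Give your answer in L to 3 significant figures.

44.1 L

Charge passed = 16.7 × 22752 = 3.800×10^5 C
n(e⁻) = 3.800×10^5 / 96500 = 3.938 mol
2Cl⁻ → Cl₂ + 2e⁻, so n(Cl₂) = 3.938 / 2 = 1.969 mol
V = 1.969 × 22.4 = 44.11 L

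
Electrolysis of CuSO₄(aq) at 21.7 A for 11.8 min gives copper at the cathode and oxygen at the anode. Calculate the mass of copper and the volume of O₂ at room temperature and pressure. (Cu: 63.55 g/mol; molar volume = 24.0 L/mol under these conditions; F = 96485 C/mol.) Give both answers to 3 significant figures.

5.06 g Cu; 0.955 L O₂

Q = 21.7 × 708 = 15360 C; n(e⁻) = 15360 / 96485 = 0.1592 mol
Cathode: Cu²⁺ + 2e⁻ → Cu → n(Cu) = 0.1592/2 = 0.07960 mol → 5.06 g
Anode: 2H₂O → O₂ + 4H⁺ + 4e⁻ → n(O₂) = 0.1592/4 = 0.03980 mol → 0.955 L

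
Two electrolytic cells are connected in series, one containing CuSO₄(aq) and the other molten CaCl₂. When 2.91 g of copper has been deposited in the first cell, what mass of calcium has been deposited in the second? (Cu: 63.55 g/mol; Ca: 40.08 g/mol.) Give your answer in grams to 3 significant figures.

1.84 g

n(Cu) = 2.91 / 63.55 = 0.04579 mol
Cu²⁺ + 2e⁻ → Cu, so n(e⁻) = 2 × 0.04579 = 0.09158 mol
Same current for the same time ⇒ same n(e⁻) = 0.09158 mol in both cells.
Ca²⁺ + 2e⁻ → Ca, so n(Ca) = 0.09158 / 2 = 0.04579 mol
m(Ca) = 0.04579 × 40.08 = 1.84 g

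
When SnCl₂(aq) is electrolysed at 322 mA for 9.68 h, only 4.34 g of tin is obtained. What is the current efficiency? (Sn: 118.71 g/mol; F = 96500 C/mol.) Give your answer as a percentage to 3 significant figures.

Q = 0.322 × 34848 = 11220 C
n(e⁻) = 11220 / 96500 = 0.1163 mol
Sn²⁺ + 2e⁻ → Sn, so theoretical n(Sn) = 0.05815 mol → 6.903 g
Efficiency = 4.34 / 6.903 = 0.6287 = 62.9%

62.9%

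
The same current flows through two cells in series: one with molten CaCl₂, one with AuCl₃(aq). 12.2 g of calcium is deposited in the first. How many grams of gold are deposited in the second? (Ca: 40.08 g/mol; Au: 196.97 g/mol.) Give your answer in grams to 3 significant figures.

40.0 g

n(Ca) = 12.2 / 40.08 = 0.3044 mol
Ca²⁺ + 2e⁻ → Ca, so n(e⁻) = 2 × 0.3044 = 0.6088 mol
Same current for the same time ⇒ same n(e⁻) = 0.6088 mol in both cells.
Au³⁺ + 3e⁻ → Au, so n(Au) = 0.6088 / 3 = 0.2029 mol
m(Au) = 0.2029 × 196.97 = 40.0 g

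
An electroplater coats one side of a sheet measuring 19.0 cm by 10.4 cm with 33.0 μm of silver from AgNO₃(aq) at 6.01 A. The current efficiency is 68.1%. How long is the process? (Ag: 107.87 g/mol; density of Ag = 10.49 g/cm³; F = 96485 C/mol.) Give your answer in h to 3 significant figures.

Plated area = 19.0 × 10.4 = 197.6 cm²
Volume = 197.6 × 33.0×10⁻⁴ cm = 0.6521 cm³
m(Ag) = 0.6521 × 10.49 = 6.841 g
n(Ag) = 6.841 / 107.87 = 0.06342 mol; n(e⁻) = 0.06342 mol
Q = 0.06342 × 96485 / 0.681 = 8985 C
t = 8985 / 6.01 = 1495 s = 0.415 h

0.415 h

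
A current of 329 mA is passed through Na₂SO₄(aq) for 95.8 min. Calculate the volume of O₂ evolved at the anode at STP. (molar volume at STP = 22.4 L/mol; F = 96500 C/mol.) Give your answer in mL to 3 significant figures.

Charge passed = 0.329 × 5748 = 1891 C
Moles of electrons = 1891 / 96500 = 0.01960 mol
2H₂O → O₂ + 4H⁺ + 4e⁻, so n(O₂) = 0.01960 / 4 = 0.004900 mol
V = 0.004900 × 22.4 = 0.1098 L
= 110 mL

110 mL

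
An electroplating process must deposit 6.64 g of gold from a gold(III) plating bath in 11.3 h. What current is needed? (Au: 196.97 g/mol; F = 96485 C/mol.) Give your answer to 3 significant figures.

n(Au) = 6.64 / 196.97 = 0.03371 mol
Au³⁺ + 3e⁻ → Au, so n(e⁻) = 3 × 0.03371 = 0.1011 mol
Q = 0.1011 × 96485 = 9755 C
I = Q / t = 9755 / 40680 s = 0.240 A

0.240 A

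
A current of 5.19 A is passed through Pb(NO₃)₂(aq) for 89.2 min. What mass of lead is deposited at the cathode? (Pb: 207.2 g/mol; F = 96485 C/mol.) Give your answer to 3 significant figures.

Q = 5.19 A × 5352 s = 27780 C
n(e⁻) = Q/F = 27780/96485 = 0.2879 mol
Pb²⁺ + 2e⁻ → Pb, so n(Pb) = 0.2879 / 2 = 0.1440 mol
m = 0.1440 × 207.2 = 29.8 g

29.8 g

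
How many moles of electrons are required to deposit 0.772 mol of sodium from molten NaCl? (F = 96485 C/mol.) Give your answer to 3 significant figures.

Na⁺ + e⁻ → Na, so n(e⁻) = 1 × 0.772 = 0.7720 mol

0.772 mol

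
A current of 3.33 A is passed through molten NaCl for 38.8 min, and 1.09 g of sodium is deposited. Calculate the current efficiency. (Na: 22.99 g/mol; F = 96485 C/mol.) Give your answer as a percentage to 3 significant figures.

59.0%

Q = 3.33 × 2328 = 7752 C
n(e⁻) = 7752 / 96485 = 0.08034 mol
Na⁺ + e⁻ → Na, so theoretical n(Na) = 0.08034 mol → 1.847 g
Efficiency = 1.09 / 1.847 = 0.5901 = 59.0%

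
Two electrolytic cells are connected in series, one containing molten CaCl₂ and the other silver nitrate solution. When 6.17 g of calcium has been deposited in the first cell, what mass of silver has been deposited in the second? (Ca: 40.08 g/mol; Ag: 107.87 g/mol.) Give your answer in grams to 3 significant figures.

n(Ca) = 6.17 / 40.08 = 0.1539 mol
Ca²⁺ + 2e⁻ → Ca, so n(e⁻) = 2 × 0.1539 = 0.3078 mol
In series, the same 0.3078 mol of electrons flows through the second cell.
Ag⁺ + e⁻ → Ag, so n(Ag) = 0.3078 mol
m(Ag) = 0.3078 × 107.87 = 33.2 g

33.2 g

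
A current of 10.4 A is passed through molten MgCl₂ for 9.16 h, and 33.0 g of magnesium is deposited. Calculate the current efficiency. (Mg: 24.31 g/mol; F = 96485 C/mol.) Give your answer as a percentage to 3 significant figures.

Q = 10.4 × 32976 = 3.430×10^5 C
n(e⁻) = 3.430×10^5 / 96485 = 3.555 mol
Mg²⁺ + 2e⁻ → Mg, so theoretical n(Mg) = 1.778 mol → 43.22 g
Efficiency = 33.0 / 43.22 = 0.7635 = 76.4%

76.4%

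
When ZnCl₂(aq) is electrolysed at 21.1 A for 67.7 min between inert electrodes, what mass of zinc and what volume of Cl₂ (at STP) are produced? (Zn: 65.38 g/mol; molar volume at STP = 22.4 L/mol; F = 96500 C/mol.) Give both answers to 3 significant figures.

29.0 g Zn; 9.95 L Cl₂

Q = 21.1 × 4062 = 85710 C; n(e⁻) = 85710 / 96500 = 0.8882 mol
Cathode: Zn²⁺ + 2e⁻ → Zn → n(Zn) = 0.8882/2 = 0.4441 mol → 29.0 g
Anode: 2Cl⁻ → Cl₂ + 2e⁻ → n(Cl₂) = 0.8882/2 = 0.4441 mol → 9.95 L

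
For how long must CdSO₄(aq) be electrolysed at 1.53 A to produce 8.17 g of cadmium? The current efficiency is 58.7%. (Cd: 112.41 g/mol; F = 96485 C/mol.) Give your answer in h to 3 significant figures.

4.34 h

n(Cd) = 8.17 / 112.41 = 0.07268 mol
Cd²⁺ + 2e⁻ → Cd, so n(e⁻) = 2 × 0.07268 = 0.1454 mol
Q = 0.1454 × 96485 / 0.587 = 23900 C
t = Q / I = 23900 / 1.53 = 15620 s = 4.34 h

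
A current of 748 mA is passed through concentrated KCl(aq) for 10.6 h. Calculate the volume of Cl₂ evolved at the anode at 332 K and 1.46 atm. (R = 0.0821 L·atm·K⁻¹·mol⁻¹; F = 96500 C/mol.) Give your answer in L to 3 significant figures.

Charge passed = 0.748 × 38160 = 28540 C
n(e⁻) = Q/F = 28540/96500 = 0.2958 mol
2Cl⁻ → Cl₂ + 2e⁻, so n(Cl₂) = 0.2958 / 2 = 0.1479 mol
V = nRT/P = 0.1479 × 0.0821 × 332 / 1.46 = 2.761 L

2.76 L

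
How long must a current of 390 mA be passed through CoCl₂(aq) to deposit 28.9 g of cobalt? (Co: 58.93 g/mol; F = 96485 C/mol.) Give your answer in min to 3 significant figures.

n(Co) = 28.9 / 58.93 = 0.4904 mol
Co²⁺ + 2e⁻ → Co, so n(e⁻) = 2 × 0.4904 = 0.9808 mol
Q = 0.9808 × 96485 = 94630 C
t = Q / I = 94630 / 0.390 = 2.426×10^5 s = 4040 min

4040 min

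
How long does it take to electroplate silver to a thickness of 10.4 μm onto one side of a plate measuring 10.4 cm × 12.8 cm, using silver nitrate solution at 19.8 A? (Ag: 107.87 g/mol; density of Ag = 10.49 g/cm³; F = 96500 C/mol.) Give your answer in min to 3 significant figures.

Plated area = 10.4 × 12.8 = 133.1 cm²
Volume = 133.1 × 10.4×10⁻⁴ cm = 0.1384 cm³
m(Ag) = 0.1384 × 10.49 = 1.452 g
n(Ag) = 1.452 / 107.87 = 0.01346 mol; n(e⁻) = 0.01346 mol
Q = 0.01346 × 96500 = 1299 C
t = 1299 / 19.8 = 65.61 s = 1.09 min

1.09 min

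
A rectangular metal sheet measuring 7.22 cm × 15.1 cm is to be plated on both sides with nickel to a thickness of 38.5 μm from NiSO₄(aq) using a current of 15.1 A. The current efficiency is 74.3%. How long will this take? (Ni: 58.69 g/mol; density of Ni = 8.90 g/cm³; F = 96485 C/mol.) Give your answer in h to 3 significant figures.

Plated area = 2 × 7.22 × 15.1 = 218.0 cm²
Volume = 218.0 × 38.5×10⁻⁴ cm = 0.8393 cm³
m(Ni) = 0.8393 × 8.90 = 7.470 g
n(Ni) = 7.470 / 58.69 = 0.1273 mol; n(e⁻) = 2 × 0.1273 = 0.2546 mol
Q = 0.2546 × 96485 / 0.743 = 33060 C
t = 33060 / 15.1 = 2189 s = 0.608 h

0.608 h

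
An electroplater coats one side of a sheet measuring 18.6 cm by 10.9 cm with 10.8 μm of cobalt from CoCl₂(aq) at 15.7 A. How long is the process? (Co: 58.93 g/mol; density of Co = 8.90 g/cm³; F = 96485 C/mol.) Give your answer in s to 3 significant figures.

406 s

Plated area = 18.6 × 10.9 = 202.7 cm²
Volume = 202.7 × 10.8×10⁻⁴ cm = 0.2189 cm³
m(Co) = 0.2189 × 8.90 = 1.948 g
n(Co) = 1.948 / 58.93 = 0.03306 mol; n(e⁻) = 2 × 0.03306 = 0.06612 mol
Q = 0.06612 × 96485 = 6380 C
t = 6380 / 15.7 = 406.4 s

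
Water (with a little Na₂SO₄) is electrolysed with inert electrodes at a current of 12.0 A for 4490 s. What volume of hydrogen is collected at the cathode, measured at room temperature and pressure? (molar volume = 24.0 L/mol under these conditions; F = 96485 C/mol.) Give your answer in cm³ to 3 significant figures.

6700 cm³

Charge passed = 12.0 × 4490 = 53880 C
Moles of electrons = 53880 / 96485 = 0.5584 mol
2H⁺ + 2e⁻ → H₂, so n(H₂) = 0.5584 / 2 = 0.2792 mol
V = 0.2792 × 24.0 = 6.701 L
= 6700 cm³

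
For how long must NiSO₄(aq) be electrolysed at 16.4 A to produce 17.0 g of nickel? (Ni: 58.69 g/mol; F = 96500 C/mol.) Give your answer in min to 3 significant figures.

56.8 min

n(Ni) = 17.0 / 58.69 = 0.2897 mol
Ni²⁺ + 2e⁻ → Ni, so n(e⁻) = 2 × 0.2897 = 0.5794 mol
Q = 0.5794 × 96500 = 55910 C
t = Q / I = 55910 / 16.4 = 3409 s = 56.8 min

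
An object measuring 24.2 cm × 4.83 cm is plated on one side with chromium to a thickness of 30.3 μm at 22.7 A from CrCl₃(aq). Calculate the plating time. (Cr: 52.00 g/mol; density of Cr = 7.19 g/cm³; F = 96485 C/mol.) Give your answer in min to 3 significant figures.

10.4 min

Plated area = 24.2 × 4.83 = 116.9 cm²
Volume = 116.9 × 30.3×10⁻⁴ cm = 0.3542 cm³
m(Cr) = 0.3542 × 7.19 = 2.547 g
n(Cr) = 2.547 / 52.00 = 0.04898 mol; n(e⁻) = 3 × 0.04898 = 0.1469 mol
Q = 0.1469 × 96485 = 14170 C
t = 14170 / 22.7 = 624.2 s = 10.4 min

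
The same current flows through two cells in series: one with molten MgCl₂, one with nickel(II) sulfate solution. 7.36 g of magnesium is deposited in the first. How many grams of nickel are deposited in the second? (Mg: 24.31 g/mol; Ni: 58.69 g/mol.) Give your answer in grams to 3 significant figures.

17.8 g

n(Mg) = 7.36 / 24.31 = 0.3028 mol
Mg²⁺ + 2e⁻ → Mg, so n(e⁻) = 2 × 0.3028 = 0.6056 mol
Same current for the same time ⇒ same n(e⁻) = 0.6056 mol in both cells.
Ni²⁺ + 2e⁻ → Ni, so n(Ni) = 0.6056 / 2 = 0.3028 mol
m(Ni) = 0.3028 × 58.69 = 17.8 g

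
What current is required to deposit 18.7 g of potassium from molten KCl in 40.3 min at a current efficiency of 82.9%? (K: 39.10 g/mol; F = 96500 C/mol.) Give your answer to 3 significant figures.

23.0 A

n(K) = 18.7 / 39.10 = 0.4783 mol
K⁺ + e⁻ → K, so n(e⁻) = 0.4783 mol
Q = 0.4783 × 96500 / 0.829 = 55680 C
I = Q / t = 55680 / 2418 s = 23.0 A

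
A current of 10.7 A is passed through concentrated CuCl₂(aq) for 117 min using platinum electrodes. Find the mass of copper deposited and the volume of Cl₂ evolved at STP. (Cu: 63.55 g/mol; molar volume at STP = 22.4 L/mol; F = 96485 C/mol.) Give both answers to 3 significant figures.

Q = 10.7 × 7020 = 75110 C; n(e⁻) = 75110 / 96485 = 0.7785 mol
Cathode: Cu²⁺ + 2e⁻ → Cu → n(Cu) = 0.7785/2 = 0.3893 mol → 24.7 g
Anode: 2Cl⁻ → Cl₂ + 2e⁻ → n(Cl₂) = 0.7785/2 = 0.3893 mol → 8.72 L

24.7 g Cu; 8.72 L Cl₂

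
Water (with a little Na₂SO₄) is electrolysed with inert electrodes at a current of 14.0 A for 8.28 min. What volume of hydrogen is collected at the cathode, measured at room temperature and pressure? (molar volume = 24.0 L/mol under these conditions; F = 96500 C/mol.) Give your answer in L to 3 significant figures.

0.865 L

Q = 14.0 A × 496.8 s = 6955 C
n(e⁻) = Q/F = 6955/96500 = 0.07207 mol
2H⁺ + 2e⁻ → H₂, so n(H₂) = 0.07207 / 2 = 0.03604 mol
V = 0.03604 × 24.0 = 0.8650 L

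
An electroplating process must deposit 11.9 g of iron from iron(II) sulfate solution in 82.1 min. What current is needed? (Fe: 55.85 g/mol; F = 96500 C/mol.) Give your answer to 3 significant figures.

n(Fe) = 11.9 / 55.85 = 0.2131 mol
Fe²⁺ + 2e⁻ → Fe, so n(e⁻) = 2 × 0.2131 = 0.4262 mol
Q = 0.4262 × 96500 = 41130 C
I = Q / t = 41130 / 4926 s = 8.35 A

8.35 A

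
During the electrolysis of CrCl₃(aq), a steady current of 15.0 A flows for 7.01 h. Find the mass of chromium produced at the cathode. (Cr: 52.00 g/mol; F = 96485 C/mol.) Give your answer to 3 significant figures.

68.0 g

Q = 15.0 A × 25236 s = 3.785×10^5 C
n(e⁻) = Q/F = 3.785×10^5/96485 = 3.923 mol
Cr³⁺ + 3e⁻ → Cr, so n(Cr) = 3.923 / 3 = 1.308 mol
m = 1.308 × 52.00 = 68.0 g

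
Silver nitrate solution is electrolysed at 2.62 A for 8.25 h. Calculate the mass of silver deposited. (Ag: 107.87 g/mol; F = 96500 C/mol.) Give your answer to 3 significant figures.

Q = 2.62 A × 29700 s = 77810 C
Moles of electrons = 77810 / 96500 = 0.8063 mol
Ag⁺ + e⁻ → Ag, so n(Ag) = 0.8063 mol
m = 0.8063 × 107.87 = 87.0 g

87.0 g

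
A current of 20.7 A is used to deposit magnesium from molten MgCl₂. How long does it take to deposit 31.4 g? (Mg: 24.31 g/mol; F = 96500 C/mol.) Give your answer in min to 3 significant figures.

n(Mg) = 31.4 / 24.31 = 1.292 mol
Mg²⁺ + 2e⁻ → Mg, so n(e⁻) = 2 × 1.292 = 2.584 mol
Q = 2.584 × 96500 = 2.494×10^5 C
t = Q / I = 2.494×10^5 / 20.7 = 12050 s = 201 min

201 min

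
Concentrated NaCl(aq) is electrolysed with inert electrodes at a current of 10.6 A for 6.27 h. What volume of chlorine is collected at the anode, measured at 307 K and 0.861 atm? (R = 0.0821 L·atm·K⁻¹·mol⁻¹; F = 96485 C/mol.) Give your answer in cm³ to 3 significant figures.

Q = It = 10.6 × 22572 = 2.393×10^5 C
Moles of electrons = 2.393×10^5 / 96485 = 2.480 mol
2Cl⁻ → Cl₂ + 2e⁻, so n(Cl₂) = 2.480 / 2 = 1.240 mol
V = nRT/P = 1.240 × 0.0821 × 307 / 0.861 = 36.30 L
= 36300 cm³

36300 cm³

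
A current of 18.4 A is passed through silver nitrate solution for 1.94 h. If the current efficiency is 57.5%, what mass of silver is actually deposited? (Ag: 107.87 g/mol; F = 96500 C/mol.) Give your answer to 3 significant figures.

Q = 18.4 × 6984 = 1.285×10^5 C
n(e⁻) = 1.285×10^5 / 96500 = 1.332 mol
Ag⁺ + e⁻ → Ag, so theoretical m(Ag) = 1.332 × 107.87 = 143.7 g
Actual mass = 57.5% × 143.7 = 82.6 g

82.6 g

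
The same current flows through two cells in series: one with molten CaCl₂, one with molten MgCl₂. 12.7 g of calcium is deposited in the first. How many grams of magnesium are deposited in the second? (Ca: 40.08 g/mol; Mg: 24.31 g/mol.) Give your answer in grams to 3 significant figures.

7.70 g

n(Ca) = 12.7 / 40.08 = 0.3169 mol
Ca²⁺ + 2e⁻ → Ca, so n(e⁻) = 2 × 0.3169 = 0.6338 mol
In series, the same 0.6338 mol of electrons flows through the second cell.
Mg²⁺ + 2e⁻ → Mg, so n(Mg) = 0.6338 / 2 = 0.3169 mol
m(Mg) = 0.3169 × 24.31 = 7.70 g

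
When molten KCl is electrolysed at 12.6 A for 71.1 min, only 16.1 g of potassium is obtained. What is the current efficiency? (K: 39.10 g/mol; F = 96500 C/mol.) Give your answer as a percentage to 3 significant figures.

Q = 12.6 × 4266 = 53750 C
n(e⁻) = 53750 / 96500 = 0.5570 mol
K⁺ + e⁻ → K, so theoretical n(K) = 0.5570 mol → 21.78 g
Efficiency = 16.1 / 21.78 = 0.7392 = 73.9%

73.9%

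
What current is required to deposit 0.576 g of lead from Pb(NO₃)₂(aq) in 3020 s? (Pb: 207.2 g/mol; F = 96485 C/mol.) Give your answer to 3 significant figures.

n(Pb) = 0.576 / 207.2 = 0.002780 mol
Pb²⁺ + 2e⁻ → Pb, so n(e⁻) = 2 × 0.002780 = 0.005560 mol
Q = 0.005560 × 96485 = 536.5 C
I = Q / t = 536.5 / 3020 s = 0.178 A

0.178 A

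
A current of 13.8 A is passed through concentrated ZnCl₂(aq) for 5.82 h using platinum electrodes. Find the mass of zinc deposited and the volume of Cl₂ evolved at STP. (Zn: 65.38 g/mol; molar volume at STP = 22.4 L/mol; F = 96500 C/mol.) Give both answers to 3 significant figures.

Q = 13.8 × 20952 = 2.891×10^5 C; n(e⁻) = 2.891×10^5 / 96500 = 2.996 mol
Cathode: Zn²⁺ + 2e⁻ → Zn → n(Zn) = 2.996/2 = 1.498 mol → 97.9 g
Anode: 2Cl⁻ → Cl₂ + 2e⁻ → n(Cl₂) = 2.996/2 = 1.498 mol → 33.6 L

97.9 g Zn; 33.6 L Cl₂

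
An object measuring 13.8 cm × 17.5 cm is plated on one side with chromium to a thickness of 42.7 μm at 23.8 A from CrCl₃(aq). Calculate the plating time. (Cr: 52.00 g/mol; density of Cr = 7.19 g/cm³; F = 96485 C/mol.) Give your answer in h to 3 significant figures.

Plated area = 13.8 × 17.5 = 241.5 cm²
Volume = 241.5 × 42.7×10⁻⁴ cm = 1.031 cm³
m(Cr) = 1.031 × 7.19 = 7.413 g
n(Cr) = 7.413 / 52.00 = 0.1426 mol; n(e⁻) = 3 × 0.1426 = 0.4278 mol
Q = 0.4278 × 96485 = 41280 C
t = 41280 / 23.8 = 1734 s = 0.482 h

0.482 h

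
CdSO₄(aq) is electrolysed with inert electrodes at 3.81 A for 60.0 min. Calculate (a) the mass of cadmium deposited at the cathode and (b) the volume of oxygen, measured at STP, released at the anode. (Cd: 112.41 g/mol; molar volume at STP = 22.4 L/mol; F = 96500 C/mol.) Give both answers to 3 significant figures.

Q = 3.81 × 3600 = 13720 C; n(e⁻) = 13720 / 96500 = 0.1422 mol
Cathode: Cd²⁺ + 2e⁻ → Cd → n(Cd) = 0.1422/2 = 0.07110 mol → 7.99 g
Anode: 2H₂O → O₂ + 4H⁺ + 4e⁻ → n(O₂) = 0.1422/4 = 0.03555 mol → 0.796 L

7.99 g Cd; 0.796 L O₂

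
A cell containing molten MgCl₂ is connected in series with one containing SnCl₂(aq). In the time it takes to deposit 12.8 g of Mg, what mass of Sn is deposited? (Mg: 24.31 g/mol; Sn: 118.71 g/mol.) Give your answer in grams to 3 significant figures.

62.5 g

n(Mg) = 12.8 / 24.31 = 0.5265 mol
Mg²⁺ + 2e⁻ → Mg, so n(e⁻) = 2 × 0.5265 = 1.053 mol
Same current for the same time ⇒ same n(e⁻) = 1.053 mol in both cells.
Sn²⁺ + 2e⁻ → Sn, so n(Sn) = 1.053 / 2 = 0.5265 mol
m(Sn) = 0.5265 × 118.71 = 62.5 g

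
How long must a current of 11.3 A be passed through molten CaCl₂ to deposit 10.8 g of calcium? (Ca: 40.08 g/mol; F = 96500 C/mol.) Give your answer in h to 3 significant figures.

1.28 h

n(Ca) = 10.8 / 40.08 = 0.2695 mol
Ca²⁺ + 2e⁻ → Ca, so n(e⁻) = 2 × 0.2695 = 0.5390 mol
Q = 0.5390 × 96500 = 52010 C
t = Q / I = 52010 / 11.3 = 4603 s = 1.28 h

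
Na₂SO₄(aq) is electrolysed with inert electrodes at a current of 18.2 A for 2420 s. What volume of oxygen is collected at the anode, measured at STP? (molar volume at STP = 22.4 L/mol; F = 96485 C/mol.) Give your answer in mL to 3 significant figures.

2560 mL

Q = It = 18.2 × 2420 = 44040 C
n(e⁻) = Q/F = 44040/96485 = 0.4564 mol
2H₂O → O₂ + 4H⁺ + 4e⁻, so n(O₂) = 0.4564 / 4 = 0.1141 mol
V = 0.1141 × 22.4 = 2.556 L
= 2560 mL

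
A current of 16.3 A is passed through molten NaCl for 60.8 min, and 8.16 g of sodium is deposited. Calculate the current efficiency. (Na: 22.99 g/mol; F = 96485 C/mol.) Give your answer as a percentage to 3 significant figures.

57.6%

Q = 16.3 × 3648 = 59460 C
n(e⁻) = 59460 / 96485 = 0.6163 mol
Na⁺ + e⁻ → Na, so theoretical n(Na) = 0.6163 mol → 14.17 g
Efficiency = 8.16 / 14.17 = 0.5759 = 57.6%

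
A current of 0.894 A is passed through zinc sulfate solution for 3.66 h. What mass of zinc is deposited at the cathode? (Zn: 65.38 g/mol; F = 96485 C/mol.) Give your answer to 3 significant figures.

3.99 g

Charge passed = 0.894 × 13176 = 11780 C
n(e⁻) = 11780 / 96485 = 0.1221 mol
Zn²⁺ + 2e⁻ → Zn, so n(Zn) = 0.1221 / 2 = 0.06105 mol
m = 0.06105 × 65.38 = 3.99 g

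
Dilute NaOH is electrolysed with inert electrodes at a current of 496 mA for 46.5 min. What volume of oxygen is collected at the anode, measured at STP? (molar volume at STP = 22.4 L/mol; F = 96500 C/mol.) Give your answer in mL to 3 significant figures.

80.3 mL

Q = It = 0.496 × 2790 = 1384 C
Moles of electrons = 1384 / 96500 = 0.01434 mol
2H₂O → O₂ + 4H⁺ + 4e⁻, so n(O₂) = 0.01434 / 4 = 0.003585 mol
V = 0.003585 × 22.4 = 0.08030 L
= 80.3 mL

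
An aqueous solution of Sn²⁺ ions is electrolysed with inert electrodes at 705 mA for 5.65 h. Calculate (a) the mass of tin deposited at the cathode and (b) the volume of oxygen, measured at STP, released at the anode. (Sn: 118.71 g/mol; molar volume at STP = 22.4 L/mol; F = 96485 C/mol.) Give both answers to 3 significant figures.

8.82 g Sn; 0.832 L O₂

Q = 0.705 × 20340 = 14340 C; n(e⁻) = 14340 / 96485 = 0.1486 mol
Cathode: Sn²⁺ + 2e⁻ → Sn → n(Sn) = 0.1486/2 = 0.07430 mol → 8.82 g
Anode: 2H₂O → O₂ + 4H⁺ + 4e⁻ → n(O₂) = 0.1486/4 = 0.03715 mol → 0.832 L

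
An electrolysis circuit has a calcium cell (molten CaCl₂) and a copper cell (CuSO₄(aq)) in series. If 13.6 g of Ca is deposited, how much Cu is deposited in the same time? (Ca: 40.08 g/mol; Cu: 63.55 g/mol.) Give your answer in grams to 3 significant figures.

21.6 g

n(Ca) = 13.6 / 40.08 = 0.3393 mol
Ca²⁺ + 2e⁻ → Ca, so n(e⁻) = 2 × 0.3393 = 0.6786 mol
In series, the same 0.6786 mol of electrons flows through the second cell.
Cu²⁺ + 2e⁻ → Cu, so n(Cu) = 0.6786 / 2 = 0.3393 mol
m(Cu) = 0.3393 × 63.55 = 21.6 g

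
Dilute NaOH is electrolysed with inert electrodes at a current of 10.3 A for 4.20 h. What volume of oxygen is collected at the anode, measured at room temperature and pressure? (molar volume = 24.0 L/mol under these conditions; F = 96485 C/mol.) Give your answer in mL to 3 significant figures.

9680 mL

Charge passed = 10.3 × 15120 = 1.557×10^5 C
Moles of electrons = 1.557×10^5 / 96485 = 1.614 mol
2H₂O → O₂ + 4H⁺ + 4e⁻, so n(O₂) = 1.614 / 4 = 0.4035 mol
V = 0.4035 × 24.0 = 9.684 L
= 9680 mL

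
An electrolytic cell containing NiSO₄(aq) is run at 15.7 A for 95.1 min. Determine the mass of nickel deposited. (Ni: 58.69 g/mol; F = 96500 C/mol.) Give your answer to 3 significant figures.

Charge passed = 15.7 × 5706 = 89580 C
Moles of electrons = 89580 / 96500 = 0.9283 mol
Ni²⁺ + 2e⁻ → Ni, so n(Ni) = 0.9283 / 2 = 0.4642 mol
m = 0.4642 × 58.69 = 27.2 g

27.2 g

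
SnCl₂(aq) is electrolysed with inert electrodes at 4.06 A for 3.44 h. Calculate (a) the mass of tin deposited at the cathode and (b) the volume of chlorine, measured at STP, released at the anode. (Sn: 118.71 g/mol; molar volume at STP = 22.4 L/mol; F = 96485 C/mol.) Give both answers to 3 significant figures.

Q = 4.06 × 12384 = 50280 C; n(e⁻) = 50280 / 96485 = 0.5211 mol
Cathode: Sn²⁺ + 2e⁻ → Sn → n(Sn) = 0.5211/2 = 0.2606 mol → 30.9 g
Anode: 2Cl⁻ → Cl₂ + 2e⁻ → n(Cl₂) = 0.5211/2 = 0.2606 mol → 5.84 L

30.9 g Sn; 5.84 L Cl₂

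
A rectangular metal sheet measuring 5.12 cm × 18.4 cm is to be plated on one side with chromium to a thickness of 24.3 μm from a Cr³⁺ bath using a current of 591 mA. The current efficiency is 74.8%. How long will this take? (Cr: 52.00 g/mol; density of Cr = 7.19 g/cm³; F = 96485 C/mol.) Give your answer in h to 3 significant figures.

5.76 h

Plated area = 5.12 × 18.4 = 94.21 cm²
Volume = 94.21 × 24.3×10⁻⁴ cm = 0.2289 cm³
m(Cr) = 0.2289 × 7.19 = 1.646 g
n(Cr) = 1.646 / 52.00 = 0.03165 mol; n(e⁻) = 3 × 0.03165 = 0.09495 mol
Q = 0.09495 × 96485 / 0.748 = 12250 C
t = 12250 / 0.591 = 20730 s = 5.76 h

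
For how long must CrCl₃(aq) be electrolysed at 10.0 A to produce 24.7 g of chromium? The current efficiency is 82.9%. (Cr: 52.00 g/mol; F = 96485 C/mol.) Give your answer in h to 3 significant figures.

4.61 h

n(Cr) = 24.7 / 52.00 = 0.4750 mol
Cr³⁺ + 3e⁻ → Cr, so n(e⁻) = 3 × 0.4750 = 1.425 mol
Q = 1.425 × 96485 / 0.829 = 1.659×10^5 C
t = Q / I = 1.659×10^5 / 10.0 = 16590 s = 4.61 h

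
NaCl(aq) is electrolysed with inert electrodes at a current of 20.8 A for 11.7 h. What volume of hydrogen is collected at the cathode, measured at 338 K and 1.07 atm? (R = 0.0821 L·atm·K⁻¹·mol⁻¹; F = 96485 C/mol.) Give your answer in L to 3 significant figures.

118 L

Charge passed = 20.8 × 42120 = 8.761×10^5 C
n(e⁻) = Q/F = 8.761×10^5/96485 = 9.080 mol
2H⁺ + 2e⁻ → H₂, so n(H₂) = 9.080 / 2 = 4.540 mol
V = nRT/P = 4.540 × 0.0821 × 338 / 1.07 = 117.7 L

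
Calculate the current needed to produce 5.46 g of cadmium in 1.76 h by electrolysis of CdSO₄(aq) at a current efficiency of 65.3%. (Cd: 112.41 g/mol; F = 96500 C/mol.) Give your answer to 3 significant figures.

n(Cd) = 5.46 / 112.41 = 0.04857 mol
Cd²⁺ + 2e⁻ → Cd, so n(e⁻) = 2 × 0.04857 = 0.09714 mol
Q = 0.09714 × 96500 / 0.653 = 14360 C
I = Q / t = 14360 / 6336 s = 2.27 A

2.27 A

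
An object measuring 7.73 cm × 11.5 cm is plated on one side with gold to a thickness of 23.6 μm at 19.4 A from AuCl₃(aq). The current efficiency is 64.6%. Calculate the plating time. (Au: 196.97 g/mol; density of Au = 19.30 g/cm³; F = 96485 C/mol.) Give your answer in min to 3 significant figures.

7.91 min

Plated area = 7.73 × 11.5 = 88.90 cm²
Volume = 88.90 × 23.6×10⁻⁴ cm = 0.2098 cm³
m(Au) = 0.2098 × 19.30 = 4.049 g
n(Au) = 4.049 / 196.97 = 0.02056 mol; n(e⁻) = 3 × 0.02056 = 0.06168 mol
Q = 0.06168 × 96485 / 0.646 = 9212 C
t = 9212 / 19.4 = 474.8 s = 7.91 min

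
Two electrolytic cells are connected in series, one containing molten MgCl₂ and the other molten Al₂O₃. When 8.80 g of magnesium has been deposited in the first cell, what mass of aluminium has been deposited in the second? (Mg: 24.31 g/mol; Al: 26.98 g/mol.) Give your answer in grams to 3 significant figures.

6.51 g

n(Mg) = 8.80 / 24.31 = 0.3620 mol
Mg²⁺ + 2e⁻ → Mg, so n(e⁻) = 2 × 0.3620 = 0.7240 mol
Same current for the same time ⇒ same n(e⁻) = 0.7240 mol in both cells.
Al³⁺ + 3e⁻ → Al, so n(Al) = 0.7240 / 3 = 0.2413 mol
m(Al) = 0.2413 × 26.98 = 6.51 g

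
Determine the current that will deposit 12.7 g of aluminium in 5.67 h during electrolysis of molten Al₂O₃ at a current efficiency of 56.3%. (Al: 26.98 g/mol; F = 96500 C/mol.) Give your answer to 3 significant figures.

n(Al) = 12.7 / 26.98 = 0.4707 mol
Al³⁺ + 3e⁻ → Al, so n(e⁻) = 3 × 0.4707 = 1.412 mol
Q = 1.412 × 96500 / 0.563 = 2.420×10^5 C
I = Q / t = 2.420×10^5 / 20412 s = 11.9 A

11.9 A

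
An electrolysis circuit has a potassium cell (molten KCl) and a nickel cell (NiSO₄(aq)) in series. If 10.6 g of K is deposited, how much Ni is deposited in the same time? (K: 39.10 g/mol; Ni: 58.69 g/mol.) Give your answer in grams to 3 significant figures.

n(K) = 10.6 / 39.10 = 0.2711 mol
K⁺ + e⁻ → K, so n(e⁻) = 0.2711 mol
Same current for the same time ⇒ same n(e⁻) = 0.2711 mol in both cells.
Ni²⁺ + 2e⁻ → Ni, so n(Ni) = 0.2711 / 2 = 0.1356 mol
m(Ni) = 0.1356 × 58.69 = 7.96 g

7.96 g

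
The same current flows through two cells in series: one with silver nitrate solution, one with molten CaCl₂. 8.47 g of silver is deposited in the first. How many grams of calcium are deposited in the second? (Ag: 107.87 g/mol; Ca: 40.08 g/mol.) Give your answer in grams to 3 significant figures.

1.57 g

n(Ag) = 8.47 / 107.87 = 0.07852 mol
Ag⁺ + e⁻ → Ag, so n(e⁻) = 0.07852 mol
Since the cells are in series, n(e⁻) in the Ca cell is also 0.07852 mol.
Ca²⁺ + 2e⁻ → Ca, so n(Ca) = 0.07852 / 2 = 0.03926 mol
m(Ca) = 0.03926 × 40.08 = 1.57 g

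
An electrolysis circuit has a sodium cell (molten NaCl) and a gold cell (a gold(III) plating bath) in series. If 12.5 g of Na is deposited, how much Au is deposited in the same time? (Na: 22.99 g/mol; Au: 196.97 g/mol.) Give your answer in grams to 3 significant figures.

35.7 g

n(Na) = 12.5 / 22.99 = 0.5437 mol
Na⁺ + e⁻ → Na, so n(e⁻) = 0.5437 mol
Since the cells are in series, n(e⁻) in the Au cell is also 0.5437 mol.
Au³⁺ + 3e⁻ → Au, so n(Au) = 0.5437 / 3 = 0.1812 mol
m(Au) = 0.1812 × 196.97 = 35.7 g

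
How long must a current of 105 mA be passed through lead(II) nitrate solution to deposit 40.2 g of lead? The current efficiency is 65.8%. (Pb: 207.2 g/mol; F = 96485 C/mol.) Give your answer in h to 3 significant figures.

151 h

n(Pb) = 40.2 / 207.2 = 0.1940 mol
Pb²⁺ + 2e⁻ → Pb, so n(e⁻) = 2 × 0.1940 = 0.3880 mol
Q = 0.3880 × 96485 / 0.658 = 56890 C
t = Q / I = 56890 / 0.105 = 5.418×10^5 s = 151 h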